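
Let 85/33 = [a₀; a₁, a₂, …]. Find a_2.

1

85 = 2·33 + 19   →  a_0 = 2
33 = 1·19 + 14   →  a_1 = 1
19 = 1·14 + 5   →  a_2 = 1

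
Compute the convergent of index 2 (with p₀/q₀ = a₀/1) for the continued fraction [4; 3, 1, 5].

17/4

Using pₖ = aₖpₖ₋₁ + pₖ₋₂, qₖ = aₖqₖ₋₁ + qₖ₋₂ (with p₋₁=1, p₋₂=0, q₋₁=0, q₋₂=1):
  k=0: a=4, p=4, q=1
  k=1: a=3, p=13, q=3
  k=2: a=1, p=17, q=4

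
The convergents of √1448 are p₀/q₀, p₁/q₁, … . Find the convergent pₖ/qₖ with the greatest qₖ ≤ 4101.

√1448 = [38; 19, 76, …] (period length 2).
Convergents:
  p_0/q_0 = 38/1
  p_1/q_1 = 723/19
  p_2/q_2 = 54986/1445
  p_3/q_3 = 1045457/27474
q_2 = 1445 ≤ 4101 < 27474 = q_3, so the answer is 54986/1445.

54986/1445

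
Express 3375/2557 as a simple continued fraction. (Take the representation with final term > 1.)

[1; 3, 7, 1, 16, 6]

3375 = 1·2557 + 818
2557 = 3·818 + 103
818 = 7·103 + 97
103 = 1·97 + 6
97 = 16·6 + 1
6 = 6·1 + 0  (stop)
So 3375/2557 = [1; 3, 7, 1, 16, 6].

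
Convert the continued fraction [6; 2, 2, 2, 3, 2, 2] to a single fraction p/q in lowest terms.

Fold from the inside: start with 2/1.
  2 + 1/2 = 5/2
  3 + 2/5 = 17/5
  2 + 5/17 = 39/17
  2 + 17/39 = 95/39
  2 + 39/95 = 229/95
  6 + 95/229 = 1469/229

1469/229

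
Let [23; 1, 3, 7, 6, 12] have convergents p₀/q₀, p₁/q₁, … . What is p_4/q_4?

Using pₖ = aₖpₖ₋₁ + pₖ₋₂, qₖ = aₖqₖ₋₁ + qₖ₋₂ (with p₋₁=1, p₋₂=0, q₋₁=0, q₋₂=1):
  k=0: a=23, p=23, q=1
  k=1: a=1, p=24, q=1
  k=2: a=3, p=95, q=4
  k=3: a=7, p=689, q=29
  k=4: a=6, p=4229, q=178

4229/178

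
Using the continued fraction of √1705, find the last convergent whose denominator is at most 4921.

√1705 = [41; 3, 2, 3, 82, …] (period length 4).
Convergents:
  p_0/q_0 = 41/1
  p_1/q_1 = 124/3
  p_2/q_2 = 289/7
  p_3/q_3 = 991/24
  p_4/q_4 = 81551/1975
  p_5/q_5 = 245644/5949
q_4 = 1975 ≤ 4921 < 5949 = q_5, so the answer is 81551/1975.

81551/1975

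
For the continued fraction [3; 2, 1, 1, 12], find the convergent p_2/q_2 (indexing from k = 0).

10/3

Using pₖ = aₖpₖ₋₁ + pₖ₋₂, qₖ = aₖqₖ₋₁ + qₖ₋₂ (with p₋₁=1, p₋₂=0, q₋₁=0, q₋₂=1):
  k=0: a=3, p=3, q=1
  k=1: a=2, p=7, q=2
  k=2: a=1, p=10, q=3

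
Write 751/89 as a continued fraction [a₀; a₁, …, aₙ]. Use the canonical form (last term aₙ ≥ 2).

751 = 8*89 + 39
89 = 2*39 + 11
39 = 3*11 + 6
11 = 1*6 + 5
6 = 1*5 + 1
5 = 5*1 + 0  (stop)
So 751/89 = [8; 2, 3, 1, 1, 5].

[8; 2, 3, 1, 1, 5]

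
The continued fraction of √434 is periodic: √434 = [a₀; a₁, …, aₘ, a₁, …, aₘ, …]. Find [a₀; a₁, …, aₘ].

[20; 1, 4, 1, 40]

a₀ = ⌊√434⌋ = 20.
With m₀=0, d₀=1 and mₖ₊₁ = dₖaₖ − mₖ, dₖ₊₁ = (n − mₖ₊₁²)/dₖ, aₖ₊₁ = ⌊(a₀+mₖ₊₁)/dₖ₊₁⌋:
  k=1: m=20, d=34, a=1
  k=2: m=14, d=7, a=4
  k=3: m=14, d=34, a=1
  k=4: m=20, d=1, a=40
d=1 and a=2a₀=40 at k=4, so the next step gives (m, d) = (20, 34) again — its k=1 value — and the period has length 4.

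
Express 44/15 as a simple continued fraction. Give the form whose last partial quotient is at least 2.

44 = 2×15 + 14
15 = 1×14 + 1
14 = 14×1 + 0  (stop)
So 44/15 = [2; 1, 14].

[2; 1, 14]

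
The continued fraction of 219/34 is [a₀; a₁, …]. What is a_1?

2

219 = 6·34 + 15   →  a_0 = 6
34 = 2·15 + 4   →  a_1 = 2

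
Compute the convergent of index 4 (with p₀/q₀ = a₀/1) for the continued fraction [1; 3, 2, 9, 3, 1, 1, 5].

264/205

Using pₖ = aₖpₖ₋₁ + pₖ₋₂, qₖ = aₖqₖ₋₁ + qₖ₋₂ (with p₋₁=1, p₋₂=0, q₋₁=0, q₋₂=1):
  k=0: a=1, p=1, q=1
  k=1: a=3, p=4, q=3
  k=2: a=2, p=9, q=7
  k=3: a=9, p=85, q=66
  k=4: a=3, p=264, q=205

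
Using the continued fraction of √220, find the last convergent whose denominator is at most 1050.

√220 = [14; 1, 4, 1, 28, …] (period length 4).
Convergents:
  p_0/q_0 = 14/1
  p_1/q_1 = 15/1
  p_2/q_2 = 74/5
  p_3/q_3 = 89/6
  p_4/q_4 = 2566/173
  p_5/q_5 = 2655/179
  p_6/q_6 = 13186/889
  p_7/q_7 = 15841/1068
q_6 = 889 ≤ 1050 < 1068 = q_7, so the answer is 13186/889.

13186/889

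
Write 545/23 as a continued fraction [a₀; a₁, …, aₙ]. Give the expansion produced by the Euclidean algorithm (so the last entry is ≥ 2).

545 = 23*23 + 16
23 = 1*16 + 7
16 = 2*7 + 2
7 = 3*2 + 1
2 = 2*1 + 0  (stop)
So 545/23 = [23; 1, 2, 3, 2].

[23; 1, 2, 3, 2]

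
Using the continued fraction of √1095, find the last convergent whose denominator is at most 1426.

√1095 = [33; 11, 66, …] (period length 2).
Convergents:
  p_0/q_0 = 33/1
  p_1/q_1 = 364/11
  p_2/q_2 = 24057/727
  p_3/q_3 = 264991/8008
q_2 = 727 ≤ 1426 < 8008 = q_3, so the answer is 24057/727.

24057/727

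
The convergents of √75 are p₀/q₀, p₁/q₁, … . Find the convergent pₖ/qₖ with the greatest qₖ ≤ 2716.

22508/2599

√75 = [8; 1, 1, 1, 16, …] (period length 4).
Convergents:
  p_0/q_0 = 8/1
  p_1/q_1 = 9/1
  p_2/q_2 = 17/2
  p_3/q_3 = 26/3
  p_4/q_4 = 433/50
  p_5/q_5 = 459/53
  p_6/q_6 = 892/103
  p_7/q_7 = 1351/156
  p_8/q_8 = 22508/2599
  p_9/q_9 = 23859/2755
q_8 = 2599 ≤ 2716 < 2755 = q_9, so the answer is 22508/2599.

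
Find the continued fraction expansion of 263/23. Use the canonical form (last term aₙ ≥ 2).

263 = 11*23 + 10
23 = 2*10 + 3
10 = 3*3 + 1
3 = 3*1 + 0  (stop)
So 263/23 = [11; 2, 3, 3].

[11; 2, 3, 3]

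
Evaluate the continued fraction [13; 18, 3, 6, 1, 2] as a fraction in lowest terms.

Using pₖ = aₖpₖ₋₁ + pₖ₋₂ and qₖ = aₖqₖ₋₁ + qₖ₋₂:
  k=0: a=13, p=13, q=1
  k=1: a=18, p=235, q=18
  k=2: a=3, p=718, q=55
  k=3: a=6, p=4543, q=348
  k=4: a=1, p=5261, q=403
  k=5: a=2, p=15065, q=1154

15065/1154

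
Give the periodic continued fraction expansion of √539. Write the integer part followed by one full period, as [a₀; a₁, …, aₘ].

a₀ = ⌊√539⌋ = 23.
With m₀=0, d₀=1 and mₖ₊₁ = dₖaₖ − mₖ, dₖ₊₁ = (n − mₖ₊₁²)/dₖ, aₖ₊₁ = ⌊(a₀+mₖ₊₁)/dₖ₊₁⌋:
  k=1: m=23, d=10, a=4
  k=2: m=17, d=25, a=1
  k=3: m=8, d=19, a=1
  k=4: m=11, d=22, a=1
  k=5: m=11, d=19, a=1
  k=6: m=8, d=25, a=1
  k=7: m=17, d=10, a=4
  k=8: m=23, d=1, a=46
d=1 and a=2a₀=46 at k=8, so the next step gives (m, d) = (23, 10) again — its k=1 value — and the period has length 8.

[23; 4, 1, 1, 1, 1, 1, 4, 46]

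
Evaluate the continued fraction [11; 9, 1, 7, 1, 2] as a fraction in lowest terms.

Fold from the inside: start with 2/1.
  1 + 1/2 = 3/2
  7 + 2/3 = 23/3
  1 + 3/23 = 26/23
  9 + 23/26 = 257/26
  11 + 26/257 = 2853/257

2853/257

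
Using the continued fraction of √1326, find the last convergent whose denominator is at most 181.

√1326 = [36; 2, 2, 2, 2, 2, 72, …] (period length 6).
Convergents:
  p_0/q_0 = 36/1
  p_1/q_1 = 73/2
  p_2/q_2 = 182/5
  p_3/q_3 = 437/12
  p_4/q_4 = 1056/29
  p_5/q_5 = 2549/70
  p_6/q_6 = 184584/5069
q_5 = 70 ≤ 181 < 5069 = q_6, so the answer is 2549/70.

2549/70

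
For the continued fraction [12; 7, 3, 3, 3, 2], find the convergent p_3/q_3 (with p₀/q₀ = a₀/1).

886/73

Using pₖ = aₖpₖ₋₁ + pₖ₋₂, qₖ = aₖqₖ₋₁ + qₖ₋₂ (with p₋₁=1, p₋₂=0, q₋₁=0, q₋₂=1):
  k=0: a=12, p=12, q=1
  k=1: a=7, p=85, q=7
  k=2: a=3, p=267, q=22
  k=3: a=3, p=886, q=73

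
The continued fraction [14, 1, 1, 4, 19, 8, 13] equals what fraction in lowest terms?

Fold from the inside: start with 13/1.
  8 + 1/13 = 105/13
  19 + 13/105 = 2008/105
  4 + 105/2008 = 8137/2008
  1 + 2008/8137 = 10145/8137
  1 + 8137/10145 = 18282/10145
  14 + 10145/18282 = 266093/18282

266093/18282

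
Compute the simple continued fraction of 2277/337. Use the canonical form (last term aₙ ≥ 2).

2277 = 6×337 + 255
337 = 1×255 + 82
255 = 3×82 + 9
82 = 9×9 + 1
9 = 9×1 + 0  (stop)
So 2277/337 = [6; 1, 3, 9, 9].

[6; 1, 3, 9, 9]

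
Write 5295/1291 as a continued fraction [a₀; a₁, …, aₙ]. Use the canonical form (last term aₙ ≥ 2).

5295 = 4*1291 + 131
1291 = 9*131 + 112
131 = 1*112 + 19
112 = 5*19 + 17
19 = 1*17 + 2
17 = 8*2 + 1
2 = 2*1 + 0  (stop)
So 5295/1291 = [4; 9, 1, 5, 1, 8, 2].

[4; 9, 1, 5, 1, 8, 2]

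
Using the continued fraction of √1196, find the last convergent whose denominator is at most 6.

173/5

√1196 = [34; 1, 1, 2, 1, 1, 68, …] (period length 6).
Convergents:
  p_0/q_0 = 34/1
  p_1/q_1 = 35/1
  p_2/q_2 = 69/2
  p_3/q_3 = 173/5
  p_4/q_4 = 242/7
q_3 = 5 ≤ 6 < 7 = q_4, so the answer is 173/5.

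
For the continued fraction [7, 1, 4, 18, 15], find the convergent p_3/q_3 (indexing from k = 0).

710/91

Using pₖ = aₖpₖ₋₁ + pₖ₋₂, qₖ = aₖqₖ₋₁ + qₖ₋₂ (with p₋₁=1, p₋₂=0, q₋₁=0, q₋₂=1):
  k=0: a=7, p=7, q=1
  k=1: a=1, p=8, q=1
  k=2: a=4, p=39, q=5
  k=3: a=18, p=710, q=91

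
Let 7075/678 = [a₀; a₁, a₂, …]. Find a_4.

7075 = 10·678 + 295   →  a_0 = 10
678 = 2·295 + 88   →  a_1 = 2
295 = 3·88 + 31   →  a_2 = 3
88 = 2·31 + 26   →  a_3 = 2
31 = 1·26 + 5   →  a_4 = 1

1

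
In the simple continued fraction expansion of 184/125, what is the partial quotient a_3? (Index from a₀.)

184 = 1·125 + 59   →  a_0 = 1
125 = 2·59 + 7   →  a_1 = 2
59 = 8·7 + 3   →  a_2 = 8
7 = 2·3 + 1   →  a_3 = 2

2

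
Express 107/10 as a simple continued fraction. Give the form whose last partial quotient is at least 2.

[10; 1, 2, 3]

107 = 10×10 + 7
10 = 1×7 + 3
7 = 2×3 + 1
3 = 3×1 + 0  (stop)
So 107/10 = [10; 1, 2, 3].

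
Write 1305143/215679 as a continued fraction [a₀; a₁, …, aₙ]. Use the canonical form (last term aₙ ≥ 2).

[6; 19, 2, 16, 8, 3, 13]

1305143 = 6·215679 + 11069
215679 = 19·11069 + 5368
11069 = 2·5368 + 333
5368 = 16·333 + 40
333 = 8·40 + 13
40 = 3·13 + 1
13 = 13·1 + 0  (stop)
So 1305143/215679 = [6; 19, 2, 16, 8, 3, 13].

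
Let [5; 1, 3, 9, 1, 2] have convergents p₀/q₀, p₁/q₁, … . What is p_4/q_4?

236/41

Using pₖ = aₖpₖ₋₁ + pₖ₋₂, qₖ = aₖqₖ₋₁ + qₖ₋₂ (with p₋₁=1, p₋₂=0, q₋₁=0, q₋₂=1):
  k=0: a=5, p=5, q=1
  k=1: a=1, p=6, q=1
  k=2: a=3, p=23, q=4
  k=3: a=9, p=213, q=37
  k=4: a=1, p=236, q=41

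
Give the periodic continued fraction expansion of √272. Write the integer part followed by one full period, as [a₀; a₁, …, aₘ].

[16; 2, 32]

a₀ = ⌊√272⌋ = 16.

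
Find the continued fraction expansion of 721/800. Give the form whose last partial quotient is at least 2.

721 = 0*800 + 721
800 = 1*721 + 79
721 = 9*79 + 10
79 = 7*10 + 9
10 = 1*9 + 1
9 = 9*1 + 0  (stop)
So 721/800 = [0; 1, 9, 7, 1, 9].

[0; 1, 9, 7, 1, 9]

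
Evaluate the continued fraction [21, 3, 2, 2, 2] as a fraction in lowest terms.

Fold from the inside: start with 2/1.
  2 + 1/2 = 5/2
  2 + 2/5 = 12/5
  3 + 5/12 = 41/12
  21 + 12/41 = 873/41

873/41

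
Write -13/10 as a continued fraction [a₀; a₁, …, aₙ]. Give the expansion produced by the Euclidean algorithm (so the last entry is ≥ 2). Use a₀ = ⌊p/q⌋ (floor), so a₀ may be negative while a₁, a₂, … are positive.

[-2; 1, 2, 3]

-13 = -2×10 + 7
10 = 1×7 + 3
7 = 2×3 + 1
3 = 3×1 + 0  (stop)
So -13/10 = [-2; 1, 2, 3].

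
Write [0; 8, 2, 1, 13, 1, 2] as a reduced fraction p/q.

129/1076

Using pₖ = aₖpₖ₋₁ + pₖ₋₂ and qₖ = aₖqₖ₋₁ + qₖ₋₂:
  k=0: a=0, p=0, q=1
  k=1: a=8, p=1, q=8
  k=2: a=2, p=2, q=17
  k=3: a=1, p=3, q=25
  k=4: a=13, p=41, q=342
  k=5: a=1, p=44, q=367
  k=6: a=2, p=129, q=1076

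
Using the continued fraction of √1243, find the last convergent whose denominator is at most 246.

4266/121

√1243 = [35; 3, 1, 9, 3, 9, 1, 3, 70, …] (period length 8).
Convergents:
  p_0/q_0 = 35/1
  p_1/q_1 = 106/3
  p_2/q_2 = 141/4
  p_3/q_3 = 1375/39
  p_4/q_4 = 4266/121
  p_5/q_5 = 39769/1128
q_4 = 121 ≤ 246 < 1128 = q_5, so the answer is 4266/121.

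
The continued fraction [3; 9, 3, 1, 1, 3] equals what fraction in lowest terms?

Fold from the inside: start with 3/1.
  1 + 1/3 = 4/3
  1 + 3/4 = 7/4
  3 + 4/7 = 25/7
  9 + 7/25 = 232/25
  3 + 25/232 = 721/232

721/232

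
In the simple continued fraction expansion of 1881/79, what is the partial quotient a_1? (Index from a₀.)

1

1881 = 23·79 + 64   →  a_0 = 23
79 = 1·64 + 15   →  a_1 = 1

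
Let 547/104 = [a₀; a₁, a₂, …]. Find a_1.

547 = 5·104 + 27   →  a_0 = 5
104 = 3·27 + 23   →  a_1 = 3

3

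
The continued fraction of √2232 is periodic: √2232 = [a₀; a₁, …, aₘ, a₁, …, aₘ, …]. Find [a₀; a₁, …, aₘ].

a₀ = ⌊√2232⌋ = 47.
With m₀=0, d₀=1 and mₖ₊₁ = dₖaₖ − mₖ, dₖ₊₁ = (n − mₖ₊₁²)/dₖ, aₖ₊₁ = ⌊(a₀+mₖ₊₁)/dₖ₊₁⌋:
  k=1: m=47, d=23, a=4
  k=2: m=45, d=9, a=10
  k=3: m=45, d=23, a=4
  k=4: m=47, d=1, a=94
d=1 and a=2a₀=94 at k=4, so the next step gives (m, d) = (47, 23) again — its k=1 value — and the period has length 4.

[47; 4, 10, 4, 94]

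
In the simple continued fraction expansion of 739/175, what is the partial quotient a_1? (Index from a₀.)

4

739 = 4·175 + 39   →  a_0 = 4
175 = 4·39 + 19   →  a_1 = 4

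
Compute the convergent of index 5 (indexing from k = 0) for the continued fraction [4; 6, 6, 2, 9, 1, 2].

Using pₖ = aₖpₖ₋₁ + pₖ₋₂, qₖ = aₖqₖ₋₁ + qₖ₋₂ (with p₋₁=1, p₋₂=0, q₋₁=0, q₋₂=1):
  k=0: a=4, p=4, q=1
  k=1: a=6, p=25, q=6
  k=2: a=6, p=154, q=37
  k=3: a=2, p=333, q=80
  k=4: a=9, p=3151, q=757
  k=5: a=1, p=3484, q=837

3484/837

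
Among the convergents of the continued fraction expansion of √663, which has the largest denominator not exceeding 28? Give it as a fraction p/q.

√663 = [25; 1, 2, 1, 50, …] (period length 4).
Convergents:
  p_0/q_0 = 25/1
  p_1/q_1 = 26/1
  p_2/q_2 = 77/3
  p_3/q_3 = 103/4
  p_4/q_4 = 5227/203
q_3 = 4 ≤ 28 < 203 = q_4, so the answer is 103/4.

103/4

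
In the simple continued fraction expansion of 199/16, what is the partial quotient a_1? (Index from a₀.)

199 = 12·16 + 7   →  a_0 = 12
16 = 2·7 + 2   →  a_1 = 2

2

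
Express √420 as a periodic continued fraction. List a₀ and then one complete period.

[20; 2, 40]

a₀ = ⌊√420⌋ = 20.
With m₀=0, d₀=1 and mₖ₊₁ = dₖaₖ − mₖ, dₖ₊₁ = (n − mₖ₊₁²)/dₖ, aₖ₊₁ = ⌊(a₀+mₖ₊₁)/dₖ₊₁⌋:
  k=1: m=20, d=20, a=2
  k=2: m=20, d=1, a=40
d=1 and a=2a₀=40 at k=2, so the next step gives (m, d) = (20, 20) again — its k=1 value — and the period has length 2.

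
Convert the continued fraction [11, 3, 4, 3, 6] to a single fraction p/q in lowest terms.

Using pₖ = aₖpₖ₋₁ + pₖ₋₂ and qₖ = aₖqₖ₋₁ + qₖ₋₂:
  k=0: a=11, p=11, q=1
  k=1: a=3, p=34, q=3
  k=2: a=4, p=147, q=13
  k=3: a=3, p=475, q=42
  k=4: a=6, p=2997, q=265

2997/265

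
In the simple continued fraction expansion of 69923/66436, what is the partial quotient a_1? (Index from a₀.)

69923 = 1·66436 + 3487   →  a_0 = 1
66436 = 19·3487 + 183   →  a_1 = 19

19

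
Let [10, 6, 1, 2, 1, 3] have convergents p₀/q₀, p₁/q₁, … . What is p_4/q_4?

274/27

Using pₖ = aₖpₖ₋₁ + pₖ₋₂, qₖ = aₖqₖ₋₁ + qₖ₋₂ (with p₋₁=1, p₋₂=0, q₋₁=0, q₋₂=1):
  k=0: a=10, p=10, q=1
  k=1: a=6, p=61, q=6
  k=2: a=1, p=71, q=7
  k=3: a=2, p=203, q=20
  k=4: a=1, p=274, q=27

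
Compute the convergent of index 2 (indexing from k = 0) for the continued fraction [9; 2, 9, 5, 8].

Using pₖ = aₖpₖ₋₁ + pₖ₋₂, qₖ = aₖqₖ₋₁ + qₖ₋₂ (with p₋₁=1, p₋₂=0, q₋₁=0, q₋₂=1):
  k=0: a=9, p=9, q=1
  k=1: a=2, p=19, q=2
  k=2: a=9, p=180, q=19

180/19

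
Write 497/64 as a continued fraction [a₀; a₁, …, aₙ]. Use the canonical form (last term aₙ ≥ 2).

497 = 7×64 + 49
64 = 1×49 + 15
49 = 3×15 + 4
15 = 3×4 + 3
4 = 1×3 + 1
3 = 3×1 + 0  (stop)
So 497/64 = [7; 1, 3, 3, 1, 3].

[7; 1, 3, 3, 1, 3]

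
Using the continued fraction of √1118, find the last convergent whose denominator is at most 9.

234/7

√1118 = [33; 2, 3, 2, 3, 2, 66, …] (period length 6).
Convergents:
  p_0/q_0 = 33/1
  p_1/q_1 = 67/2
  p_2/q_2 = 234/7
  p_3/q_3 = 535/16
q_2 = 7 ≤ 9 < 16 = q_3, so the answer is 234/7.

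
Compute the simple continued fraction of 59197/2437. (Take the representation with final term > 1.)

59197 = 24×2437 + 709
2437 = 3×709 + 310
709 = 2×310 + 89
310 = 3×89 + 43
89 = 2×43 + 3
43 = 14×3 + 1
3 = 3×1 + 0  (stop)
So 59197/2437 = [24; 3, 2, 3, 2, 14, 3].

[24; 3, 2, 3, 2, 14, 3]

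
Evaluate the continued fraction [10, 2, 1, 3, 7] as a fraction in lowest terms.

829/80

Using pₖ = aₖpₖ₋₁ + pₖ₋₂ and qₖ = aₖqₖ₋₁ + qₖ₋₂:
  k=0: a=10, p=10, q=1
  k=1: a=2, p=21, q=2
  k=2: a=1, p=31, q=3
  k=3: a=3, p=114, q=11
  k=4: a=7, p=829, q=80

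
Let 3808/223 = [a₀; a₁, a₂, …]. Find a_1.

3808 = 17·223 + 17   →  a_0 = 17
223 = 13·17 + 2   →  a_1 = 13

13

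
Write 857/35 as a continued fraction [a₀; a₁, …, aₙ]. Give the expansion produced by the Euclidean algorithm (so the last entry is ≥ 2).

[24; 2, 17]

857 = 24·35 + 17
35 = 2·17 + 1
17 = 17·1 + 0  (stop)
So 857/35 = [24; 2, 17].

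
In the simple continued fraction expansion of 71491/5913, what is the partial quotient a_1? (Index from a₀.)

71491 = 12·5913 + 535   →  a_0 = 12
5913 = 11·535 + 28   →  a_1 = 11

11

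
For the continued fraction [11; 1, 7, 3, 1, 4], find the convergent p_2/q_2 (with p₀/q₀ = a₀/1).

Using pₖ = aₖpₖ₋₁ + pₖ₋₂, qₖ = aₖqₖ₋₁ + qₖ₋₂ (with p₋₁=1, p₋₂=0, q₋₁=0, q₋₂=1):
  k=0: a=11, p=11, q=1
  k=1: a=1, p=12, q=1
  k=2: a=7, p=95, q=8

95/8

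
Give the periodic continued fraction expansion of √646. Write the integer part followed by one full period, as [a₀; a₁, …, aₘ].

a₀ = ⌊√646⌋ = 25.
With m₀=0, d₀=1 and mₖ₊₁ = dₖaₖ − mₖ, dₖ₊₁ = (n − mₖ₊₁²)/dₖ, aₖ₊₁ = ⌊(a₀+mₖ₊₁)/dₖ₊₁⌋:
  k=1: m=25, d=21, a=2
  k=2: m=17, d=17, a=2
  k=3: m=17, d=21, a=2
  k=4: m=25, d=1, a=50
d=1 and a=2a₀=50 at k=4, so the next step gives (m, d) = (25, 21) again — its k=1 value — and the period has length 4.

[25; 2, 2, 2, 50]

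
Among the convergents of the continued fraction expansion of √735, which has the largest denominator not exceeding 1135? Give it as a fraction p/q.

13203/487

√735 = [27; 9, 54, …] (period length 2).
Convergents:
  p_0/q_0 = 27/1
  p_1/q_1 = 244/9
  p_2/q_2 = 13203/487
  p_3/q_3 = 119071/4392
q_2 = 487 ≤ 1135 < 4392 = q_3, so the answer is 13203/487.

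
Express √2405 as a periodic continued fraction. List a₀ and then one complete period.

a₀ = ⌊√2405⌋ = 49.
With m₀=0, d₀=1 and mₖ₊₁ = dₖaₖ − mₖ, dₖ₊₁ = (n − mₖ₊₁²)/dₖ, aₖ₊₁ = ⌊(a₀+mₖ₊₁)/dₖ₊₁⌋:
  k=1: m=49, d=4, a=24
  k=2: m=47, d=49, a=1
  k=3: m=2, d=49, a=1
  k=4: m=47, d=4, a=24
  k=5: m=49, d=1, a=98
d=1 and a=2a₀=98 at k=5, so the next step gives (m, d) = (49, 4) again — its k=1 value — and the period has length 5.

[49; 24, 1, 1, 24, 98]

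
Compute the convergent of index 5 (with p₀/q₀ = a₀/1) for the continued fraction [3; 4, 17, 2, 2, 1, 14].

Using pₖ = aₖpₖ₋₁ + pₖ₋₂, qₖ = aₖqₖ₋₁ + qₖ₋₂ (with p₋₁=1, p₋₂=0, q₋₁=0, q₋₂=1):
  k=0: a=3, p=3, q=1
  k=1: a=4, p=13, q=4
  k=2: a=17, p=224, q=69
  k=3: a=2, p=461, q=142
  k=4: a=2, p=1146, q=353
  k=5: a=1, p=1607, q=495

1607/495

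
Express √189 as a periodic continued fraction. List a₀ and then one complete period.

a₀ = ⌊√189⌋ = 13.
With m₀=0, d₀=1 and mₖ₊₁ = dₖaₖ − mₖ, dₖ₊₁ = (n − mₖ₊₁²)/dₖ, aₖ₊₁ = ⌊(a₀+mₖ₊₁)/dₖ₊₁⌋:
  k=1: m=13, d=20, a=1
  k=2: m=7, d=7, a=2
  k=3: m=7, d=20, a=1
  k=4: m=13, d=1, a=26
d=1 and a=2a₀=26 at k=4, so the next step gives (m, d) = (13, 20) again — its k=1 value — and the period has length 4.

[13; 1, 2, 1, 26]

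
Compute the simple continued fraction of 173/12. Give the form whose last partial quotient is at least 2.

[14; 2, 2, 2]

173 = 14*12 + 5
12 = 2*5 + 2
5 = 2*2 + 1
2 = 2*1 + 0  (stop)
So 173/12 = [14; 2, 2, 2].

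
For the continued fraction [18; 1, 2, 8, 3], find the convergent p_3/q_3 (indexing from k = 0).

Using pₖ = aₖpₖ₋₁ + pₖ₋₂, qₖ = aₖqₖ₋₁ + qₖ₋₂ (with p₋₁=1, p₋₂=0, q₋₁=0, q₋₂=1):
  k=0: a=18, p=18, q=1
  k=1: a=1, p=19, q=1
  k=2: a=2, p=56, q=3
  k=3: a=8, p=467, q=25

467/25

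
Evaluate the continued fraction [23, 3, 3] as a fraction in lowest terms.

Fold from the inside: start with 3/1.
  3 + 1/3 = 10/3
  23 + 3/10 = 233/10

233/10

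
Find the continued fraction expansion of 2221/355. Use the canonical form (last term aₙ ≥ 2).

[6; 3, 1, 9, 9]

2221 = 6*355 + 91
355 = 3*91 + 82
91 = 1*82 + 9
82 = 9*9 + 1
9 = 9*1 + 0  (stop)
So 2221/355 = [6; 3, 1, 9, 9].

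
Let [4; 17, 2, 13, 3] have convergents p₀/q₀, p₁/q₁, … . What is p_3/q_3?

Using pₖ = aₖpₖ₋₁ + pₖ₋₂, qₖ = aₖqₖ₋₁ + qₖ₋₂ (with p₋₁=1, p₋₂=0, q₋₁=0, q₋₂=1):
  k=0: a=4, p=4, q=1
  k=1: a=17, p=69, q=17
  k=2: a=2, p=142, q=35
  k=3: a=13, p=1915, q=472

1915/472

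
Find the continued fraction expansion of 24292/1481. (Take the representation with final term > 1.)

24292 = 16·1481 + 596
1481 = 2·596 + 289
596 = 2·289 + 18
289 = 16·18 + 1
18 = 18·1 + 0  (stop)
So 24292/1481 = [16; 2, 2, 16, 18].

[16; 2, 2, 16, 18]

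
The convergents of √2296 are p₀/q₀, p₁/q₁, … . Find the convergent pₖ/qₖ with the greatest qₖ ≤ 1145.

54577/1139

√2296 = [47; 1, 10, 1, 94, …] (period length 4).
Convergents:
  p_0/q_0 = 47/1
  p_1/q_1 = 48/1
  p_2/q_2 = 527/11
  p_3/q_3 = 575/12
  p_4/q_4 = 54577/1139
  p_5/q_5 = 55152/1151
q_4 = 1139 ≤ 1145 < 1151 = q_5, so the answer is 54577/1139.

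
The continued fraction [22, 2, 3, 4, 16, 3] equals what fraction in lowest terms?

33448/1491

Fold from the inside: start with 3/1.
  16 + 1/3 = 49/3
  4 + 3/49 = 199/49
  3 + 49/199 = 646/199
  2 + 199/646 = 1491/646
  22 + 646/1491 = 33448/1491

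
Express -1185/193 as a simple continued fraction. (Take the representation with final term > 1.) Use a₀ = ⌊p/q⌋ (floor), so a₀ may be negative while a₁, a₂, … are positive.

-1185 = -7*193 + 166
193 = 1*166 + 27
166 = 6*27 + 4
27 = 6*4 + 3
4 = 1*3 + 1
3 = 3*1 + 0  (stop)
So -1185/193 = [-7; 1, 6, 6, 1, 3].

[-7; 1, 6, 6, 1, 3]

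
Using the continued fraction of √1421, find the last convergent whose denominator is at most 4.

113/3

√1421 = [37; 1, 2, 3, 2, 3, 2, 1, 74, …] (period length 8).
Convergents:
  p_0/q_0 = 37/1
  p_1/q_1 = 38/1
  p_2/q_2 = 113/3
  p_3/q_3 = 377/10
q_2 = 3 ≤ 4 < 10 = q_3, so the answer is 113/3.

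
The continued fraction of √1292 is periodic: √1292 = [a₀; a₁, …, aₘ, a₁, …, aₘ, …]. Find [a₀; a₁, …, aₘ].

a₀ = ⌊√1292⌋ = 35.
With m₀=0, d₀=1 and mₖ₊₁ = dₖaₖ − mₖ, dₖ₊₁ = (n − mₖ₊₁²)/dₖ, aₖ₊₁ = ⌊(a₀+mₖ₊₁)/dₖ₊₁⌋:
  k=1: m=35, d=67, a=1
  k=2: m=32, d=4, a=16
  k=3: m=32, d=67, a=1
  k=4: m=35, d=1, a=70
d=1 and a=2a₀=70 at k=4, so the next step gives (m, d) = (35, 67) again — its k=1 value — and the period has length 4.

[35; 1, 16, 1, 70]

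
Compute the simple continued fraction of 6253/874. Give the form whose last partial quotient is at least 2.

[7; 6, 2, 9, 7]

6253 = 7*874 + 135
874 = 6*135 + 64
135 = 2*64 + 7
64 = 9*7 + 1
7 = 7*1 + 0  (stop)
So 6253/874 = [7; 6, 2, 9, 7].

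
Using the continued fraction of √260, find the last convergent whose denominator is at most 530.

4144/257

√260 = [16; 8, 32, …] (period length 2).
Convergents:
  p_0/q_0 = 16/1
  p_1/q_1 = 129/8
  p_2/q_2 = 4144/257
  p_3/q_3 = 33281/2064
q_2 = 257 ≤ 530 < 2064 = q_3, so the answer is 4144/257.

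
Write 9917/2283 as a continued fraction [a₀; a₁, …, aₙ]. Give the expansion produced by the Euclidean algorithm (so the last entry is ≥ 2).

[4; 2, 1, 9, 1, 9, 3, 2]

9917 = 4·2283 + 785
2283 = 2·785 + 713
785 = 1·713 + 72
713 = 9·72 + 65
72 = 1·65 + 7
65 = 9·7 + 2
7 = 3·2 + 1
2 = 2·1 + 0  (stop)
So 9917/2283 = [4; 2, 1, 9, 1, 9, 3, 2].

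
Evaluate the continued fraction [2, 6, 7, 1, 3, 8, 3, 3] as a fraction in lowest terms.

35173/16260

Fold from the inside: start with 3/1.
  3 + 1/3 = 10/3
  8 + 3/10 = 83/10
  3 + 10/83 = 259/83
  1 + 83/259 = 342/259
  7 + 259/342 = 2653/342
  6 + 342/2653 = 16260/2653
  2 + 2653/16260 = 35173/16260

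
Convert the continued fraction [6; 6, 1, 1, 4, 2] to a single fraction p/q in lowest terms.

806/131

Fold from the inside: start with 2/1.
  4 + 1/2 = 9/2
  1 + 2/9 = 11/9
  1 + 9/11 = 20/11
  6 + 11/20 = 131/20
  6 + 20/131 = 806/131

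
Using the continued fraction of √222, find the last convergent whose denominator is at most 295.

4306/289

√222 = [14; 1, 8, 1, 28, …] (period length 4).
Convergents:
  p_0/q_0 = 14/1
  p_1/q_1 = 15/1
  p_2/q_2 = 134/9
  p_3/q_3 = 149/10
  p_4/q_4 = 4306/289
  p_5/q_5 = 4455/299
q_4 = 289 ≤ 295 < 299 = q_5, so the answer is 4306/289.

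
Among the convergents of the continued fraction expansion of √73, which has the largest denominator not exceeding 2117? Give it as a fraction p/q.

17669/2068

√73 = [8; 1, 1, 5, 5, 1, 1, 16, …] (period length 7).
Convergents:
  p_0/q_0 = 8/1
  p_1/q_1 = 9/1
  p_2/q_2 = 17/2
  p_3/q_3 = 94/11
  p_4/q_4 = 487/57
  p_5/q_5 = 581/68
  p_6/q_6 = 1068/125
  p_7/q_7 = 17669/2068
  p_8/q_8 = 18737/2193
q_7 = 2068 ≤ 2117 < 2193 = q_8, so the answer is 17669/2068.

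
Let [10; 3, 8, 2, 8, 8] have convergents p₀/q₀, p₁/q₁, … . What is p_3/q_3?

Using pₖ = aₖpₖ₋₁ + pₖ₋₂, qₖ = aₖqₖ₋₁ + qₖ₋₂ (with p₋₁=1, p₋₂=0, q₋₁=0, q₋₂=1):
  k=0: a=10, p=10, q=1
  k=1: a=3, p=31, q=3
  k=2: a=8, p=258, q=25
  k=3: a=2, p=547, q=53

547/53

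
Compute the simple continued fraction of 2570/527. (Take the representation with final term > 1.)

2570 = 4*527 + 462
527 = 1*462 + 65
462 = 7*65 + 7
65 = 9*7 + 2
7 = 3*2 + 1
2 = 2*1 + 0  (stop)
So 2570/527 = [4; 1, 7, 9, 3, 2].

[4; 1, 7, 9, 3, 2]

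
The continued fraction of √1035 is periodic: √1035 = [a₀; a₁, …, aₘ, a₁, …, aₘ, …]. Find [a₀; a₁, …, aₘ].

[32; 5, 1, 5, 64]

a₀ = ⌊√1035⌋ = 32.
With m₀=0, d₀=1 and mₖ₊₁ = dₖaₖ − mₖ, dₖ₊₁ = (n − mₖ₊₁²)/dₖ, aₖ₊₁ = ⌊(a₀+mₖ₊₁)/dₖ₊₁⌋:
  k=1: m=32, d=11, a=5
  k=2: m=23, d=46, a=1
  k=3: m=23, d=11, a=5
  k=4: m=32, d=1, a=64
d=1 and a=2a₀=64 at k=4, so the next step gives (m, d) = (32, 11) again — its k=1 value — and the period has length 4.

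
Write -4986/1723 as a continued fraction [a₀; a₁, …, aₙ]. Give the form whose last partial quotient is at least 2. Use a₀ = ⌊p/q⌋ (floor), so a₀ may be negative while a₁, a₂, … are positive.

-4986 = -3*1723 + 183
1723 = 9*183 + 76
183 = 2*76 + 31
76 = 2*31 + 14
31 = 2*14 + 3
14 = 4*3 + 2
3 = 1*2 + 1
2 = 2*1 + 0  (stop)
So -4986/1723 = [-3; 9, 2, 2, 2, 4, 1, 2].

[-3; 9, 2, 2, 2, 4, 1, 2]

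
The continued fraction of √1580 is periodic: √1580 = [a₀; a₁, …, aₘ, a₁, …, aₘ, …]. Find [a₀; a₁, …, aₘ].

a₀ = ⌊√1580⌋ = 39.
With m₀=0, d₀=1 and mₖ₊₁ = dₖaₖ − mₖ, dₖ₊₁ = (n − mₖ₊₁²)/dₖ, aₖ₊₁ = ⌊(a₀+mₖ₊₁)/dₖ₊₁⌋:
  k=1: m=39, d=59, a=1
  k=2: m=20, d=20, a=2
  k=3: m=20, d=59, a=1
  k=4: m=39, d=1, a=78
d=1 and a=2a₀=78 at k=4, so the next step gives (m, d) = (39, 59) again — its k=1 value — and the period has length 4.

[39; 1, 2, 1, 78]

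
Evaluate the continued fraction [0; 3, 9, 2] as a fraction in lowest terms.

Fold from the inside: start with 2/1.
  9 + 1/2 = 19/2
  3 + 2/19 = 59/19
  0 + 19/59 = 19/59

19/59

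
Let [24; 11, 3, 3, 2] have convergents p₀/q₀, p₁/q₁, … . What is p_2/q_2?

819/34

Using pₖ = aₖpₖ₋₁ + pₖ₋₂, qₖ = aₖqₖ₋₁ + qₖ₋₂ (with p₋₁=1, p₋₂=0, q₋₁=0, q₋₂=1):
  k=0: a=24, p=24, q=1
  k=1: a=11, p=265, q=11
  k=2: a=3, p=819, q=34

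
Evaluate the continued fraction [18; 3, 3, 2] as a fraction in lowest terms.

421/23

Using pₖ = aₖpₖ₋₁ + pₖ₋₂ and qₖ = aₖqₖ₋₁ + qₖ₋₂:
  k=0: a=18, p=18, q=1
  k=1: a=3, p=55, q=3
  k=2: a=3, p=183, q=10
  k=3: a=2, p=421, q=23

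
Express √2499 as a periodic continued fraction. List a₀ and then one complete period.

[49; 1, 98]

a₀ = ⌊√2499⌋ = 49.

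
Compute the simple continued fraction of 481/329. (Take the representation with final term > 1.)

481 = 1·329 + 152
329 = 2·152 + 25
152 = 6·25 + 2
25 = 12·2 + 1
2 = 2·1 + 0  (stop)
So 481/329 = [1; 2, 6, 12, 2].

[1; 2, 6, 12, 2]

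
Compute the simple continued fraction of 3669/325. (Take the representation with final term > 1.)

[11; 3, 2, 5, 2, 1, 2]

3669 = 11*325 + 94
325 = 3*94 + 43
94 = 2*43 + 8
43 = 5*8 + 3
8 = 2*3 + 2
3 = 1*2 + 1
2 = 2*1 + 0  (stop)
So 3669/325 = [11; 3, 2, 5, 2, 1, 2].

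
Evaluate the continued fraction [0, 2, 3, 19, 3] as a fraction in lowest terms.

Fold from the inside: start with 3/1.
  19 + 1/3 = 58/3
  3 + 3/58 = 177/58
  2 + 58/177 = 412/177
  0 + 177/412 = 177/412

177/412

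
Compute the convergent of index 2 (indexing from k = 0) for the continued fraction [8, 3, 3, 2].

Using pₖ = aₖpₖ₋₁ + pₖ₋₂, qₖ = aₖqₖ₋₁ + qₖ₋₂ (with p₋₁=1, p₋₂=0, q₋₁=0, q₋₂=1):
  k=0: a=8, p=8, q=1
  k=1: a=3, p=25, q=3
  k=2: a=3, p=83, q=10

83/10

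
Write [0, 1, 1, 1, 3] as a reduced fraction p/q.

7/11

Fold from the inside: start with 3/1.
  1 + 1/3 = 4/3
  1 + 3/4 = 7/4
  1 + 4/7 = 11/7
  0 + 7/11 = 7/11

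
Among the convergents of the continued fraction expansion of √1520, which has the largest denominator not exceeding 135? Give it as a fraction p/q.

√1520 = [38; 1, 76, …] (period length 2).
Convergents:
  p_0/q_0 = 38/1
  p_1/q_1 = 39/1
  p_2/q_2 = 3002/77
  p_3/q_3 = 3041/78
  p_4/q_4 = 234118/6005
q_3 = 78 ≤ 135 < 6005 = q_4, so the answer is 3041/78.

3041/78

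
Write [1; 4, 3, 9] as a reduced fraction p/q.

Using pₖ = aₖpₖ₋₁ + pₖ₋₂ and qₖ = aₖqₖ₋₁ + qₖ₋₂:
  k=0: a=1, p=1, q=1
  k=1: a=4, p=5, q=4
  k=2: a=3, p=16, q=13
  k=3: a=9, p=149, q=121

149/121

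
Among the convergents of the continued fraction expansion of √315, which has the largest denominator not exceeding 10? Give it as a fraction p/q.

√315 = [17; 1, 2, 1, 34, …] (period length 4).
Convergents:
  p_0/q_0 = 17/1
  p_1/q_1 = 18/1
  p_2/q_2 = 53/3
  p_3/q_3 = 71/4
  p_4/q_4 = 2467/139
q_3 = 4 ≤ 10 < 139 = q_4, so the answer is 71/4.

71/4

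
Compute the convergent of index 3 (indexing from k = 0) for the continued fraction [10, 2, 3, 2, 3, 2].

Using pₖ = aₖpₖ₋₁ + pₖ₋₂, qₖ = aₖqₖ₋₁ + qₖ₋₂ (with p₋₁=1, p₋₂=0, q₋₁=0, q₋₂=1):
  k=0: a=10, p=10, q=1
  k=1: a=2, p=21, q=2
  k=2: a=3, p=73, q=7
  k=3: a=2, p=167, q=16

167/16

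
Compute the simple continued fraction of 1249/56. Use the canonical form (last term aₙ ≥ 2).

1249 = 22·56 + 17
56 = 3·17 + 5
17 = 3·5 + 2
5 = 2·2 + 1
2 = 2·1 + 0  (stop)
So 1249/56 = [22; 3, 3, 2, 2].

[22; 3, 3, 2, 2]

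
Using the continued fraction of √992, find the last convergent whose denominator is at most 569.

√992 = [31; 2, 62, …] (period length 2).
Convergents:
  p_0/q_0 = 31/1
  p_1/q_1 = 63/2
  p_2/q_2 = 3937/125
  p_3/q_3 = 7937/252
  p_4/q_4 = 496031/15749
q_3 = 252 ≤ 569 < 15749 = q_4, so the answer is 7937/252.

7937/252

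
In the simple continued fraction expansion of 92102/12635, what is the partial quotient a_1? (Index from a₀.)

92102 = 7·12635 + 3657   →  a_0 = 7
12635 = 3·3657 + 1664   →  a_1 = 3

3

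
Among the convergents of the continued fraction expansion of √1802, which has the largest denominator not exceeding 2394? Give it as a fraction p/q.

√1802 = [42; 2, 4, 2, 84, …] (period length 4).
Convergents:
  p_0/q_0 = 42/1
  p_1/q_1 = 85/2
  p_2/q_2 = 382/9
  p_3/q_3 = 849/20
  p_4/q_4 = 71698/1689
  p_5/q_5 = 144245/3398
q_4 = 1689 ≤ 2394 < 3398 = q_5, so the answer is 71698/1689.

71698/1689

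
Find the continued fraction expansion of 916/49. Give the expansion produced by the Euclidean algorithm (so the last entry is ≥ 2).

[18; 1, 2, 3, 1, 3]

916 = 18·49 + 34
49 = 1·34 + 15
34 = 2·15 + 4
15 = 3·4 + 3
4 = 1·3 + 1
3 = 3·1 + 0  (stop)
So 916/49 = [18; 1, 2, 3, 1, 3].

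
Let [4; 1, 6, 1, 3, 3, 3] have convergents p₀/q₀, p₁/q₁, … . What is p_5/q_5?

492/101

Using pₖ = aₖpₖ₋₁ + pₖ₋₂, qₖ = aₖqₖ₋₁ + qₖ₋₂ (with p₋₁=1, p₋₂=0, q₋₁=0, q₋₂=1):
  k=0: a=4, p=4, q=1
  k=1: a=1, p=5, q=1
  k=2: a=6, p=34, q=7
  k=3: a=1, p=39, q=8
  k=4: a=3, p=151, q=31
  k=5: a=3, p=492, q=101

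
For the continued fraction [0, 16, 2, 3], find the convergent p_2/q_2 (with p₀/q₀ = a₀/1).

2/33

Using pₖ = aₖpₖ₋₁ + pₖ₋₂, qₖ = aₖqₖ₋₁ + qₖ₋₂ (with p₋₁=1, p₋₂=0, q₋₁=0, q₋₂=1):
  k=0: a=0, p=0, q=1
  k=1: a=16, p=1, q=16
  k=2: a=2, p=2, q=33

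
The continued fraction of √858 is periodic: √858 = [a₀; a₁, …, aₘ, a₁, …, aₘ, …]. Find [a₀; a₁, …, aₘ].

[29; 3, 2, 3, 58]

a₀ = ⌊√858⌋ = 29.
With m₀=0, d₀=1 and mₖ₊₁ = dₖaₖ − mₖ, dₖ₊₁ = (n − mₖ₊₁²)/dₖ, aₖ₊₁ = ⌊(a₀+mₖ₊₁)/dₖ₊₁⌋:
  k=1: m=29, d=17, a=3
  k=2: m=22, d=22, a=2
  k=3: m=22, d=17, a=3
  k=4: m=29, d=1, a=58
d=1 and a=2a₀=58 at k=4, so the next step gives (m, d) = (29, 17) again — its k=1 value — and the period has length 4.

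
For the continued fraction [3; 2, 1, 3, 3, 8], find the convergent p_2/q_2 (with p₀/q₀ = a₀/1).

Using pₖ = aₖpₖ₋₁ + pₖ₋₂, qₖ = aₖqₖ₋₁ + qₖ₋₂ (with p₋₁=1, p₋₂=0, q₋₁=0, q₋₂=1):
  k=0: a=3, p=3, q=1
  k=1: a=2, p=7, q=2
  k=2: a=1, p=10, q=3

10/3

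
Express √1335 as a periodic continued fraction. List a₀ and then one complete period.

a₀ = ⌊√1335⌋ = 36.
With m₀=0, d₀=1 and mₖ₊₁ = dₖaₖ − mₖ, dₖ₊₁ = (n − mₖ₊₁²)/dₖ, aₖ₊₁ = ⌊(a₀+mₖ₊₁)/dₖ₊₁⌋:
  k=1: m=36, d=39, a=1
  k=2: m=3, d=34, a=1
  k=3: m=31, d=11, a=6
  k=4: m=35, d=10, a=7
  k=5: m=35, d=11, a=6
  k=6: m=31, d=34, a=1
  k=7: m=3, d=39, a=1
  k=8: m=36, d=1, a=72
d=1 and a=2a₀=72 at k=8, so the next step gives (m, d) = (36, 39) again — its k=1 value — and the period has length 8.

[36; 1, 1, 6, 7, 6, 1, 1, 72]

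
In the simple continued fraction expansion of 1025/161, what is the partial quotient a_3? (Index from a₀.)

1025 = 6·161 + 59   →  a_0 = 6
161 = 2·59 + 43   →  a_1 = 2
59 = 1·43 + 16   →  a_2 = 1
43 = 2·16 + 11   →  a_3 = 2

2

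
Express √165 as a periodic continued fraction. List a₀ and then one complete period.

a₀ = ⌊√165⌋ = 12.
With m₀=0, d₀=1 and mₖ₊₁ = dₖaₖ − mₖ, dₖ₊₁ = (n − mₖ₊₁²)/dₖ, aₖ₊₁ = ⌊(a₀+mₖ₊₁)/dₖ₊₁⌋:
  k=1: m=12, d=21, a=1
  k=2: m=9, d=4, a=5
  k=3: m=11, d=11, a=2
  k=4: m=11, d=4, a=5
  k=5: m=9, d=21, a=1
  k=6: m=12, d=1, a=24
d=1 and a=2a₀=24 at k=6, so the next step gives (m, d) = (12, 21) again — its k=1 value — and the period has length 6.

[12; 1, 5, 2, 5, 1, 24]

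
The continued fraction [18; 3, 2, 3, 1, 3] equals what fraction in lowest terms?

Fold from the inside: start with 3/1.
  1 + 1/3 = 4/3
  3 + 3/4 = 15/4
  2 + 4/15 = 34/15
  3 + 15/34 = 117/34
  18 + 34/117 = 2140/117

2140/117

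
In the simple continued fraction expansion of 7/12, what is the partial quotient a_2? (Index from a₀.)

7 = 0·12 + 7   →  a_0 = 0
12 = 1·7 + 5   →  a_1 = 1
7 = 1·5 + 2   →  a_2 = 1

1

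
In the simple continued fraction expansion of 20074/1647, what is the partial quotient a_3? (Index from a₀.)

5

20074 = 12·1647 + 310   →  a_0 = 12
1647 = 5·310 + 97   →  a_1 = 5
310 = 3·97 + 19   →  a_2 = 3
97 = 5·19 + 2   →  a_3 = 5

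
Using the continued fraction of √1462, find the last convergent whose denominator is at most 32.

√1462 = [38; 4, 4, 4, 76, …] (period length 4).
Convergents:
  p_0/q_0 = 38/1
  p_1/q_1 = 153/4
  p_2/q_2 = 650/17
  p_3/q_3 = 2753/72
q_2 = 17 ≤ 32 < 72 = q_3, so the answer is 650/17.

650/17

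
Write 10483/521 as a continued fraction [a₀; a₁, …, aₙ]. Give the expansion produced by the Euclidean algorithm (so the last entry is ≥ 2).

10483 = 20*521 + 63
521 = 8*63 + 17
63 = 3*17 + 12
17 = 1*12 + 5
12 = 2*5 + 2
5 = 2*2 + 1
2 = 2*1 + 0  (stop)
So 10483/521 = [20; 8, 3, 1, 2, 2, 2].

[20; 8, 3, 1, 2, 2, 2]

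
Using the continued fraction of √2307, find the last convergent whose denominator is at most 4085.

√2307 = [48; 32, 96, …] (period length 2).
Convergents:
  p_0/q_0 = 48/1
  p_1/q_1 = 1537/32
  p_2/q_2 = 147600/3073
  p_3/q_3 = 4724737/98368
q_2 = 3073 ≤ 4085 < 98368 = q_3, so the answer is 147600/3073.

147600/3073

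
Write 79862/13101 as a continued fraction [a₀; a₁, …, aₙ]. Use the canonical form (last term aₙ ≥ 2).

79862 = 6*13101 + 1256
13101 = 10*1256 + 541
1256 = 2*541 + 174
541 = 3*174 + 19
174 = 9*19 + 3
19 = 6*3 + 1
3 = 3*1 + 0  (stop)
So 79862/13101 = [6; 10, 2, 3, 9, 6, 3].

[6; 10, 2, 3, 9, 6, 3]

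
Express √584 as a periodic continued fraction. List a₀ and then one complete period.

[24; 6, 48]

a₀ = ⌊√584⌋ = 24.
With m₀=0, d₀=1 and mₖ₊₁ = dₖaₖ − mₖ, dₖ₊₁ = (n − mₖ₊₁²)/dₖ, aₖ₊₁ = ⌊(a₀+mₖ₊₁)/dₖ₊₁⌋:
  k=1: m=24, d=8, a=6
  k=2: m=24, d=1, a=48
d=1 and a=2a₀=48 at k=2, so the next step gives (m, d) = (24, 8) again — its k=1 value — and the period has length 2.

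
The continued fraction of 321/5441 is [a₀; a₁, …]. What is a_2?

321 = 0·5441 + 321   →  a_0 = 0
5441 = 16·321 + 305   →  a_1 = 16
321 = 1·305 + 16   →  a_2 = 1

1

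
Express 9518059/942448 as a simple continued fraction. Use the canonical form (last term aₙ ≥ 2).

[10; 10, 14, 18, 7, 17, 3]

9518059 = 10*942448 + 93579
942448 = 10*93579 + 6658
93579 = 14*6658 + 367
6658 = 18*367 + 52
367 = 7*52 + 3
52 = 17*3 + 1
3 = 3*1 + 0  (stop)
So 9518059/942448 = [10; 10, 14, 18, 7, 17, 3].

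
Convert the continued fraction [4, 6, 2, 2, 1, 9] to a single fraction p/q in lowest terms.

Using pₖ = aₖpₖ₋₁ + pₖ₋₂ and qₖ = aₖqₖ₋₁ + qₖ₋₂:
  k=0: a=4, p=4, q=1
  k=1: a=6, p=25, q=6
  k=2: a=2, p=54, q=13
  k=3: a=2, p=133, q=32
  k=4: a=1, p=187, q=45
  k=5: a=9, p=1816, q=437

1816/437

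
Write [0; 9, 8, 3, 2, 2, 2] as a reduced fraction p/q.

340/3101

Using pₖ = aₖpₖ₋₁ + pₖ₋₂ and qₖ = aₖqₖ₋₁ + qₖ₋₂:
  k=0: a=0, p=0, q=1
  k=1: a=9, p=1, q=9
  k=2: a=8, p=8, q=73
  k=3: a=3, p=25, q=228
  k=4: a=2, p=58, q=529
  k=5: a=2, p=141, q=1286
  k=6: a=2, p=340, q=3101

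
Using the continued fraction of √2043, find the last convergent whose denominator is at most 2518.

102151/2260

√2043 = [45; 5, 90, …] (period length 2).
Convergents:
  p_0/q_0 = 45/1
  p_1/q_1 = 226/5
  p_2/q_2 = 20385/451
  p_3/q_3 = 102151/2260
  p_4/q_4 = 9213975/203851
q_3 = 2260 ≤ 2518 < 203851 = q_4, so the answer is 102151/2260.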